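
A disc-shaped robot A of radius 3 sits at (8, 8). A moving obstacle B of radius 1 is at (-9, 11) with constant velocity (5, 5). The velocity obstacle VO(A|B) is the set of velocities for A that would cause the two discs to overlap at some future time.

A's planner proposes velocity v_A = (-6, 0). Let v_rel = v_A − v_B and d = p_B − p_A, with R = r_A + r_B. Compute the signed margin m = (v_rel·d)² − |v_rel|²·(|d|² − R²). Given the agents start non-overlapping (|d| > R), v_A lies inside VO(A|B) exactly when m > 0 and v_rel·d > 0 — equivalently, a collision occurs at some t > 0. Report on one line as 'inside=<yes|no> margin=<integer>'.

d = (-17, 3),  |d|² = 298;  R = 3+1 = 4,  c = 298−4² = 282
v_rel = (-11, -5),  |v_rel|² = 146;  v_rel·d = (-11)·(-17) + (-5)·(3) = 172
146·t² − 344·t + 282 = 0  ⇒  m = 172² − 146·282 = -11588
m = -11588 < 0,  v_rel·d = 172 > 0  ⇒  outside

inside=no margin=-11588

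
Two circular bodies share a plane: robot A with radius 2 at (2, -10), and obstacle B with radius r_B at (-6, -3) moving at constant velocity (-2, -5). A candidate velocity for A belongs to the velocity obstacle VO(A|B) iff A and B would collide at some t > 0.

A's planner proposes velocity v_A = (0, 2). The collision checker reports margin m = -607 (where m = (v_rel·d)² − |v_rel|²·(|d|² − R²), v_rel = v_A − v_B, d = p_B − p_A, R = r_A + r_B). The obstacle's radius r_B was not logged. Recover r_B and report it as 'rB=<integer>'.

m = -607
d = (-8, 7);  v_rel = (2, 7),  |v_rel|² = 53
v_rel×d = (2)·(7) − (7)·(-8) = 70
since m = R²·53 − 70²:  R² = (4900 + -607) / 53 = 81
R = √81 = 9  ⇒  r_B = 9 − 2 = 7

rB=7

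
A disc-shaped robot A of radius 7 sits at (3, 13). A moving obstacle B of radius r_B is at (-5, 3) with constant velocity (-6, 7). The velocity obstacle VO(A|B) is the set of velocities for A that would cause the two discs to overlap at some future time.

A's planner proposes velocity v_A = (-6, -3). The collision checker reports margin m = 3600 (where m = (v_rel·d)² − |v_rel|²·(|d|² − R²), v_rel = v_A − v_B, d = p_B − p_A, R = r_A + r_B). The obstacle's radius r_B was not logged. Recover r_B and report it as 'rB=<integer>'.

m = 3600
d = (-8, -10);  v_rel = (0, -10),  |v_rel|² = 100
v_rel×d = (0)·(-10) − (-10)·(-8) = -80
since m = R²·100 − (-80)²:  R² = (6400 + 3600) / 100 = 100
R = √100 = 10  ⇒  r_B = 10 − 7 = 3

rB=3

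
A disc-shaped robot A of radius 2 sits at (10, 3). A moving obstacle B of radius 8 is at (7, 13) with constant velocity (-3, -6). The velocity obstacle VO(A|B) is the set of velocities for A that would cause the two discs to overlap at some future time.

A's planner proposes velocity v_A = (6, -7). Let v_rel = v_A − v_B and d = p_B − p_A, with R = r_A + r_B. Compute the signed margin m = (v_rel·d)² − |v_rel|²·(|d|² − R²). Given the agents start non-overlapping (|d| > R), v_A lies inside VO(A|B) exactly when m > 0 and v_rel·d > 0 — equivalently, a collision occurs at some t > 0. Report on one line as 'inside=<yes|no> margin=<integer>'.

d = (-3, 10),  |d|² = 109;  R = 2+8 = 10,  c = 109−10² = 9
v_rel = (9, -1),  |v_rel|² = 82;  v_rel·d = (9)·(-3) + (-1)·(10) = -37
82·t² + 74·t + 9 = 0  ⇒  m = (-37)² − 82·9 = 631
m = 631 > 0,  v_rel·d = -37 < 0  ⇒  outside

inside=no margin=631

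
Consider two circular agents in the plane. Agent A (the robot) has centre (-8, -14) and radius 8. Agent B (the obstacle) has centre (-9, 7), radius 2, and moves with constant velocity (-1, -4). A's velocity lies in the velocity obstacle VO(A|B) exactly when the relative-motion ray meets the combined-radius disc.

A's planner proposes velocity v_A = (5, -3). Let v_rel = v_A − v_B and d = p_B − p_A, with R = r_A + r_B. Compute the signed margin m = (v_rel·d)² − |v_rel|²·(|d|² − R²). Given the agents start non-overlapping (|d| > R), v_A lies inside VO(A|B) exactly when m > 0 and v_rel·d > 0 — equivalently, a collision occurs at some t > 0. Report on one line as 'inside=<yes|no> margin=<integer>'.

d = (-1, 21),  |d|² = 442;  R = 8+2 = 10,  c = 442−10² = 342
v_rel = (6, 1),  |v_rel|² = 37;  v_rel·d = (6)·(-1) + (1)·(21) = 15
37·t² − 30·t + 342 = 0  ⇒  m = 15² − 37·342 = -12429
m = -12429 < 0,  v_rel·d = 15 > 0  ⇒  outside

inside=no margin=-12429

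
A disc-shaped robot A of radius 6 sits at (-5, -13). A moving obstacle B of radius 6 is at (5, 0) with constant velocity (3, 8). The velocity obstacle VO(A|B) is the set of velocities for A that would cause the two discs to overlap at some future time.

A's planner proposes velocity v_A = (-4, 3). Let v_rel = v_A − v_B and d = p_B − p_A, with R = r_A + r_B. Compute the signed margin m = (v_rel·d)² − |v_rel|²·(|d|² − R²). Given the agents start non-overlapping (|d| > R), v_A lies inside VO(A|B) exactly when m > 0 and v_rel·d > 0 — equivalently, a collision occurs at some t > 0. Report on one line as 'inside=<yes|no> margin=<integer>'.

d = (10, 13),  |d|² = 269;  R = 6+6 = 12,  c = 269−12² = 125
v_rel = (-7, -5),  |v_rel|² = 74;  v_rel·d = (-7)·(10) + (-5)·(13) = -135
74·t² + 270·t + 125 = 0  ⇒  m = (-135)² − 74·125 = 8975
m = 8975 > 0,  v_rel·d = -135 < 0  ⇒  outside

inside=no margin=8975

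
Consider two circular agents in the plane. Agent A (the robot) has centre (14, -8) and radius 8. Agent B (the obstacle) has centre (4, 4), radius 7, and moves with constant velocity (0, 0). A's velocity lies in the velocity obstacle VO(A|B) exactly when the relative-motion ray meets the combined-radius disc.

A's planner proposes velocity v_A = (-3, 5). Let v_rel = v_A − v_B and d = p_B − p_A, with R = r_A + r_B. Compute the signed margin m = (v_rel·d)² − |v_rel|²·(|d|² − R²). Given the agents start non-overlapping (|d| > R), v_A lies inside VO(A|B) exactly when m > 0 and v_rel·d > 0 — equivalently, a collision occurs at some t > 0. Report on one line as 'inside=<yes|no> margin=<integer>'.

d = (-10, 12),  |d|² = 244;  R = 8+7 = 15,  c = 244−15² = 19
v_rel = (-3, 5),  |v_rel|² = 34;  v_rel·d = (-3)·(-10) + (5)·(12) = 90
34·t² − 180·t + 19 = 0  ⇒  m = 90² − 34·19 = 7454
m = 7454 > 0,  v_rel·d = 90 > 0  ⇒  inside

inside=yes margin=7454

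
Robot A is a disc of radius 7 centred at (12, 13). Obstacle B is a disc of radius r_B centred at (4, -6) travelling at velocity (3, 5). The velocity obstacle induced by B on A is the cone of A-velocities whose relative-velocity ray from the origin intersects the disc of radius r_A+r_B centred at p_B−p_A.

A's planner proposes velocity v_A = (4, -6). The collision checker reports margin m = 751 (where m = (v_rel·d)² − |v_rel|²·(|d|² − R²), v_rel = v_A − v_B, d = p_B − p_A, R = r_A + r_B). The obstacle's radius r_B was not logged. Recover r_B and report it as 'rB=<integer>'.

m = 751
d = (-8, -19);  v_rel = (1, -11),  |v_rel|² = 122
v_rel×d = (1)·(-19) − (-11)·(-8) = -107
since m = R²·122 − (-107)²:  R² = (11449 + 751) / 122 = 100
R = √100 = 10  ⇒  r_B = 10 − 7 = 3

rB=3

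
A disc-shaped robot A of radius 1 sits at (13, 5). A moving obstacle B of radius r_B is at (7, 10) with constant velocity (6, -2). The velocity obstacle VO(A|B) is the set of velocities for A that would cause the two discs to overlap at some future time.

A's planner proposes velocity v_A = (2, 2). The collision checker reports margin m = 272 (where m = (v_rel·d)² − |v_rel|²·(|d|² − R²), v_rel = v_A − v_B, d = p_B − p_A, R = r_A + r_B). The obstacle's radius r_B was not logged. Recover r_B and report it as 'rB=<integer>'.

m = 272
d = (-6, 5);  v_rel = (-4, 4),  |v_rel|² = 32
v_rel×d = (-4)·(5) − (4)·(-6) = 4
since m = R²·32 − 4²:  R² = (16 + 272) / 32 = 9
R = √9 = 3  ⇒  r_B = 3 − 1 = 2

rB=2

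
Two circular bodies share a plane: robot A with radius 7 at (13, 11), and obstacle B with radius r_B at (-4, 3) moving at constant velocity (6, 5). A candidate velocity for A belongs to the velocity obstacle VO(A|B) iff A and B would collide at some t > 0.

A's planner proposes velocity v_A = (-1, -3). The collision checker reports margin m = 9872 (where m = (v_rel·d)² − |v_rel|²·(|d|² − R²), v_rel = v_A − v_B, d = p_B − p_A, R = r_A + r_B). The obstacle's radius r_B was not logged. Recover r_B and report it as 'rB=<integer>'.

m = 9872
d = (-17, -8);  v_rel = (-7, -8),  |v_rel|² = 113
v_rel×d = (-7)·(-8) − (-8)·(-17) = -80
since m = R²·113 − (-80)²:  R² = (6400 + 9872) / 113 = 144
R = √144 = 12  ⇒  r_B = 12 − 7 = 5

rB=5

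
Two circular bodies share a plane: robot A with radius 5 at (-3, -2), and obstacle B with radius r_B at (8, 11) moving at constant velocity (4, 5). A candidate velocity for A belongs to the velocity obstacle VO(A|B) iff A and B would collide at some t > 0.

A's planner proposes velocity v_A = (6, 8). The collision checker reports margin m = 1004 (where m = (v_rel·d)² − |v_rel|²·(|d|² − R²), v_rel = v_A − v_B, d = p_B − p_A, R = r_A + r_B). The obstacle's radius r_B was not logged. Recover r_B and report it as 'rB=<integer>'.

m = 1004
d = (11, 13);  v_rel = (2, 3),  |v_rel|² = 13
v_rel×d = (2)·(13) − (3)·(11) = -7
since m = R²·13 − (-7)²:  R² = (49 + 1004) / 13 = 81
R = √81 = 9  ⇒  r_B = 9 − 5 = 4

rB=4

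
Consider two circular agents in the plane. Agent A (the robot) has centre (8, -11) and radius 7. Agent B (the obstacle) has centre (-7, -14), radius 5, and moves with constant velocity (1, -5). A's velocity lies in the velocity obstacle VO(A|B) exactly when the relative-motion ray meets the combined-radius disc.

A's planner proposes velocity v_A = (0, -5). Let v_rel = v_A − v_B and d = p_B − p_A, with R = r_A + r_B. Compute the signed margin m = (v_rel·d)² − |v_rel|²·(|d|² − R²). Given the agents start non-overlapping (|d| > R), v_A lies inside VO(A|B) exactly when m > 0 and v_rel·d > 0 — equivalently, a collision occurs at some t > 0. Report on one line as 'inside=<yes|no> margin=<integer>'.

d = (-15, -3),  |d|² = 234;  R = 7+5 = 12,  c = 234−12² = 90
v_rel = (-1, 0),  |v_rel|² = 1;  v_rel·d = (-1)·(-15) + (0)·(-3) = 15
1·t² − 30·t + 90 = 0  ⇒  m = 15² − 1·90 = 135
m = 135 > 0,  v_rel·d = 15 > 0  ⇒  inside

inside=yes margin=135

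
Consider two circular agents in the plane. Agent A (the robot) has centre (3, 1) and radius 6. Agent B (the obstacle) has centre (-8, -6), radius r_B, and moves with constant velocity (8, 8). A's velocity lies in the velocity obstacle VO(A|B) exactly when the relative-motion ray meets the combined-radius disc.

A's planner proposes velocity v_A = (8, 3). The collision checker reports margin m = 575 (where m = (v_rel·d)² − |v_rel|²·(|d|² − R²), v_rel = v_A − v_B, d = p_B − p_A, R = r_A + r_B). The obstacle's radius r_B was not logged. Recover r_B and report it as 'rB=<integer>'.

m = 575
d = (-11, -7);  v_rel = (0, -5),  |v_rel|² = 25
v_rel×d = (0)·(-7) − (-5)·(-11) = -55
since m = R²·25 − (-55)²:  R² = (3025 + 575) / 25 = 144
R = √144 = 12  ⇒  r_B = 12 − 6 = 6

rB=6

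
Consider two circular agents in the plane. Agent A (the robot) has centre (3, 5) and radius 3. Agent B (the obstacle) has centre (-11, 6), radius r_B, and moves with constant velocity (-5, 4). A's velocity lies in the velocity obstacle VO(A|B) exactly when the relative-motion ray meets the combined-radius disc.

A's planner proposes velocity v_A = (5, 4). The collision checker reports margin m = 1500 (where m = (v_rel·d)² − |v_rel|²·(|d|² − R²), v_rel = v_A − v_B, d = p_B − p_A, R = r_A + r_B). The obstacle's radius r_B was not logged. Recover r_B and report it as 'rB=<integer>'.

m = 1500
d = (-14, 1);  v_rel = (10, 0),  |v_rel|² = 100
v_rel×d = (10)·(1) − (0)·(-14) = 10
since m = R²·100 − 10²:  R² = (100 + 1500) / 100 = 16
R = √16 = 4  ⇒  r_B = 4 − 3 = 1

rB=1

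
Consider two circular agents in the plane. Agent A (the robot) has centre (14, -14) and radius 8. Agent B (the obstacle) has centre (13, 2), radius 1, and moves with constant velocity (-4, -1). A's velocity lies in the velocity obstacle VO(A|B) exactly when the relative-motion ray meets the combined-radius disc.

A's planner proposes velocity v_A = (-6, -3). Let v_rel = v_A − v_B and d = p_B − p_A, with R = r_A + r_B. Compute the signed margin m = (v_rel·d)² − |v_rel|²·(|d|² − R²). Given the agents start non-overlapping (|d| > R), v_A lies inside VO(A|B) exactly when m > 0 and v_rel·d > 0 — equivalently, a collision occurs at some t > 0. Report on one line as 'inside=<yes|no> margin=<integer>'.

d = (-1, 16),  |d|² = 257;  R = 8+1 = 9,  c = 257−9² = 176
v_rel = (-2, -2),  |v_rel|² = 8;  v_rel·d = (-2)·(-1) + (-2)·(16) = -30
8·t² + 60·t + 176 = 0  ⇒  m = (-30)² − 8·176 = -508
m = -508 < 0,  v_rel·d = -30 < 0  ⇒  outside

inside=no margin=-508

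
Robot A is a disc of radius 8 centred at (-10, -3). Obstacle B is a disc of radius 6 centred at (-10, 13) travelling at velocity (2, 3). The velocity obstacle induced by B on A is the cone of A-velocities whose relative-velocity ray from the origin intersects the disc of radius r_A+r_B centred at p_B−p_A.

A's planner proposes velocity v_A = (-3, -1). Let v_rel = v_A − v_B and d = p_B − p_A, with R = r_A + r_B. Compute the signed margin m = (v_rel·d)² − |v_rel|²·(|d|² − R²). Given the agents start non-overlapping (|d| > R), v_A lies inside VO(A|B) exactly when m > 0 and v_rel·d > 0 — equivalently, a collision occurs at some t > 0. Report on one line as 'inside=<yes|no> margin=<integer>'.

d = (0, 16),  |d|² = 256;  R = 8+6 = 14,  c = 256−14² = 60
v_rel = (-5, -4),  |v_rel|² = 41;  v_rel·d = (-5)·(0) + (-4)·(16) = -64
41·t² + 128·t + 60 = 0  ⇒  m = (-64)² − 41·60 = 1636
m = 1636 > 0,  v_rel·d = -64 < 0  ⇒  outside

inside=no margin=1636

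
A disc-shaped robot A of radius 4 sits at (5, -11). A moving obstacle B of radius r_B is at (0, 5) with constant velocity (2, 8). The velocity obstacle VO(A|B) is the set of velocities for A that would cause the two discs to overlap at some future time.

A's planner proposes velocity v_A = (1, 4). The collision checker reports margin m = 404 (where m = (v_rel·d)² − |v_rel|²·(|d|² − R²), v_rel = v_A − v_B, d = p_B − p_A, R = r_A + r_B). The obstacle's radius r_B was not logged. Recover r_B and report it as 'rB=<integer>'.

m = 404
d = (-5, 16);  v_rel = (-1, -4),  |v_rel|² = 17
v_rel×d = (-1)·(16) − (-4)·(-5) = -36
since m = R²·17 − (-36)²:  R² = (1296 + 404) / 17 = 100
R = √100 = 10  ⇒  r_B = 10 − 4 = 6

rB=6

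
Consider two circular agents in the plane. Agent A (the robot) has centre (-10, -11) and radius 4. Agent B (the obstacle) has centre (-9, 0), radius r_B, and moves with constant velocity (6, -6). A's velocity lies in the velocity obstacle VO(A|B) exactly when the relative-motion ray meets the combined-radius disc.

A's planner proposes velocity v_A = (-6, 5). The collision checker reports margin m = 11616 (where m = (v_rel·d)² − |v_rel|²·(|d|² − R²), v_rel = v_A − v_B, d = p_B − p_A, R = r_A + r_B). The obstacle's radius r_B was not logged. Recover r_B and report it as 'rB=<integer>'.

m = 11616
d = (1, 11);  v_rel = (-12, 11),  |v_rel|² = 265
v_rel×d = (-12)·(11) − (11)·(1) = -143
since m = R²·265 − (-143)²:  R² = (20449 + 11616) / 265 = 121
R = √121 = 11  ⇒  r_B = 11 − 4 = 7

rB=7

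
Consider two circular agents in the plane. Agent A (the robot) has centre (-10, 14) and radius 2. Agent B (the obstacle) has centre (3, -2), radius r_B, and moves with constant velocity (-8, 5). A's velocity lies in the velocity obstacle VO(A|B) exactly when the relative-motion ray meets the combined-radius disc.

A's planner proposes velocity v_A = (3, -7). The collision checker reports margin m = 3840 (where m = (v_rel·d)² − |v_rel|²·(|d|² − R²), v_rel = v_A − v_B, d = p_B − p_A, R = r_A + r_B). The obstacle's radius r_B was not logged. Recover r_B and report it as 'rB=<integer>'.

m = 3840
d = (13, -16);  v_rel = (11, -12),  |v_rel|² = 265
v_rel×d = (11)·(-16) − (-12)·(13) = -20
since m = R²·265 − (-20)²:  R² = (400 + 3840) / 265 = 16
R = √16 = 4  ⇒  r_B = 4 − 2 = 2

rB=2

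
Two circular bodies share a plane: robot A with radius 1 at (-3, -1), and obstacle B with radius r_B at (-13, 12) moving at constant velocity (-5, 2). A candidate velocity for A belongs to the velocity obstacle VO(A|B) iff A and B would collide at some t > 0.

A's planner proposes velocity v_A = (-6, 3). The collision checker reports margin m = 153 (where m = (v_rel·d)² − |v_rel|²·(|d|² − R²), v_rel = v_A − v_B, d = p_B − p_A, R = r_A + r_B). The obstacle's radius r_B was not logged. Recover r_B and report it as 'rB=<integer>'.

m = 153
d = (-10, 13);  v_rel = (-1, 1),  |v_rel|² = 2
v_rel×d = (-1)·(13) − (1)·(-10) = -3
since m = R²·2 − (-3)²:  R² = (9 + 153) / 2 = 81
R = √81 = 9  ⇒  r_B = 9 − 1 = 8

rB=8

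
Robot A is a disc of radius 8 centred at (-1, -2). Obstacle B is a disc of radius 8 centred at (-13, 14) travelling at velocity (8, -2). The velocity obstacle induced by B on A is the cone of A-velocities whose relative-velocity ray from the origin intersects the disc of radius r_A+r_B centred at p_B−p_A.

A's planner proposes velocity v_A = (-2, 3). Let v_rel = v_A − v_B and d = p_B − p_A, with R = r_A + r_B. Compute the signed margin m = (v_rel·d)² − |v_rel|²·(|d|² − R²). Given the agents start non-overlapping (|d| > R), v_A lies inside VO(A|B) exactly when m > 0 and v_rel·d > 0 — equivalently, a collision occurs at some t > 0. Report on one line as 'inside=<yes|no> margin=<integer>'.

d = (-12, 16),  |d|² = 400;  R = 8+8 = 16,  c = 400−16² = 144
v_rel = (-10, 5),  |v_rel|² = 125;  v_rel·d = (-10)·(-12) + (5)·(16) = 200
125·t² − 400·t + 144 = 0  ⇒  m = 200² − 125·144 = 22000
m = 22000 > 0,  v_rel·d = 200 > 0  ⇒  inside

inside=yes margin=22000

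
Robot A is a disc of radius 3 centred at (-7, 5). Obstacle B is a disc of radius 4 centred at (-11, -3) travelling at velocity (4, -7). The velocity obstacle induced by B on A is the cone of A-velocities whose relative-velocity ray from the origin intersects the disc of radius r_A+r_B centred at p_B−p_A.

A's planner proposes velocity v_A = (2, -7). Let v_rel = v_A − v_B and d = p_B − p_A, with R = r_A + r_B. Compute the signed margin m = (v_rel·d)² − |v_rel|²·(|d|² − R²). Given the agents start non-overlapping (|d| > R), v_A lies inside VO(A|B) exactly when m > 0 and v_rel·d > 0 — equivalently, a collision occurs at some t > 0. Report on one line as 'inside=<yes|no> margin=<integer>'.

d = (-4, -8),  |d|² = 80;  R = 3+4 = 7,  c = 80−7² = 31
v_rel = (-2, 0),  |v_rel|² = 4;  v_rel·d = (-2)·(-4) + (0)·(-8) = 8
4·t² − 16·t + 31 = 0  ⇒  m = 8² − 4·31 = -60
m = -60 < 0,  v_rel·d = 8 > 0  ⇒  outside

inside=no margin=-60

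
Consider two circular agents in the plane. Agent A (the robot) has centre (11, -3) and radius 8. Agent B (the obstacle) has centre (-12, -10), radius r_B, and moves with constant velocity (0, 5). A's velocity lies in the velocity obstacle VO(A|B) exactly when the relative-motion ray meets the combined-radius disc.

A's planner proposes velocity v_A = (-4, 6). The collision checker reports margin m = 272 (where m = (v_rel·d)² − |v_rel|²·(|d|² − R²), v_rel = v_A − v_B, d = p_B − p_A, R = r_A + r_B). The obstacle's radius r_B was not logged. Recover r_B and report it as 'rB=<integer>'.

m = 272
d = (-23, -7);  v_rel = (-4, 1),  |v_rel|² = 17
v_rel×d = (-4)·(-7) − (1)·(-23) = 51
since m = R²·17 − 51²:  R² = (2601 + 272) / 17 = 169
R = √169 = 13  ⇒  r_B = 13 − 8 = 5

rB=5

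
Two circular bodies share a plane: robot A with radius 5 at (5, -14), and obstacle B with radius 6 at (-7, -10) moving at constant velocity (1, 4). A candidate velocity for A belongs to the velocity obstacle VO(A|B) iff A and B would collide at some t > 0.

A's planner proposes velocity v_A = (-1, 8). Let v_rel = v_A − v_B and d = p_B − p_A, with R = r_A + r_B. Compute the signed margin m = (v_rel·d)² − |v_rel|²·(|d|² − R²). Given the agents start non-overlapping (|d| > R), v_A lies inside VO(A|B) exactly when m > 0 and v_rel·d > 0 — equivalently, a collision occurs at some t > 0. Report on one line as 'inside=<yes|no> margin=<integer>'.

d = (-12, 4),  |d|² = 160;  R = 5+6 = 11,  c = 160−11² = 39
v_rel = (-2, 4),  |v_rel|² = 20;  v_rel·d = (-2)·(-12) + (4)·(4) = 40
20·t² − 80·t + 39 = 0  ⇒  m = 40² − 20·39 = 820
m = 820 > 0,  v_rel·d = 40 > 0  ⇒  inside

inside=yes margin=820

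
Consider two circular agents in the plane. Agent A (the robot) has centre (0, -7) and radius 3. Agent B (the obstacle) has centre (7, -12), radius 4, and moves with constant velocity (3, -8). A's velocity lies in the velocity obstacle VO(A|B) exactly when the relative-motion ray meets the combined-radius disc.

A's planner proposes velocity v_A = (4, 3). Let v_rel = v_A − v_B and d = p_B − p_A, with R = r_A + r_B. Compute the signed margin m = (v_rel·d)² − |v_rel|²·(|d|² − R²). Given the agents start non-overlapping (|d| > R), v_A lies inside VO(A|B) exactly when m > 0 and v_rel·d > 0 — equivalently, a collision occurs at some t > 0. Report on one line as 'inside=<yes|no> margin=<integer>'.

d = (7, -5),  |d|² = 74;  R = 3+4 = 7,  c = 74−7² = 25
v_rel = (1, 11),  |v_rel|² = 122;  v_rel·d = (1)·(7) + (11)·(-5) = -48
122·t² + 96·t + 25 = 0  ⇒  m = (-48)² − 122·25 = -746
m = -746 < 0,  v_rel·d = -48 < 0  ⇒  outside

inside=no margin=-746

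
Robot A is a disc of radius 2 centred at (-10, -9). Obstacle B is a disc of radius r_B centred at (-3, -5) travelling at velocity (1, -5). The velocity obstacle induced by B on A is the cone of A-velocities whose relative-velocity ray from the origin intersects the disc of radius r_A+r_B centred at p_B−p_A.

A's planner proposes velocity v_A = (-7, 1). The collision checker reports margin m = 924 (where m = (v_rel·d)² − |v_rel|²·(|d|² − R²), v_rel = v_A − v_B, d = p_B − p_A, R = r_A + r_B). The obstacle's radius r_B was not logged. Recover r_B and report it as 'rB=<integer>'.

m = 924
d = (7, 4);  v_rel = (-8, 6),  |v_rel|² = 100
v_rel×d = (-8)·(4) − (6)·(7) = -74
since m = R²·100 − (-74)²:  R² = (5476 + 924) / 100 = 64
R = √64 = 8  ⇒  r_B = 8 − 2 = 6

rB=6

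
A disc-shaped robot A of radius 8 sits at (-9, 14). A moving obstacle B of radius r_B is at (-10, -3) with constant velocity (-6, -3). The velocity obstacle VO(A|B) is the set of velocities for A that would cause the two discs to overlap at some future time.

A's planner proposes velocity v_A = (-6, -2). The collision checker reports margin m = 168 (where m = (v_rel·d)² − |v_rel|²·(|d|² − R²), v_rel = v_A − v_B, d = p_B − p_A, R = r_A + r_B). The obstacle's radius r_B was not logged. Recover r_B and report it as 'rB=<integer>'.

m = 168
d = (-1, -17);  v_rel = (0, 1),  |v_rel|² = 1
v_rel×d = (0)·(-17) − (1)·(-1) = 1
since m = R²·1 − 1²:  R² = (1 + 168) / 1 = 169
R = √169 = 13  ⇒  r_B = 13 − 8 = 5

rB=5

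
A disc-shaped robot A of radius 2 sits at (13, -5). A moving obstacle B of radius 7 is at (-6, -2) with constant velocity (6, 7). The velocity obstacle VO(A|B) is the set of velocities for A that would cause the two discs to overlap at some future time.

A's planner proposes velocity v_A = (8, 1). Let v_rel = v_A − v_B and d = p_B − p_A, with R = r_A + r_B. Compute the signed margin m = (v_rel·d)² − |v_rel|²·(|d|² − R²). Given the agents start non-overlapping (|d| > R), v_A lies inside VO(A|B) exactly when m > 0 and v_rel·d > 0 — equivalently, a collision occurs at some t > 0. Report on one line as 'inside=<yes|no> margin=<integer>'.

d = (-19, 3),  |d|² = 370;  R = 2+7 = 9,  c = 370−9² = 289
v_rel = (2, -6),  |v_rel|² = 40;  v_rel·d = (2)·(-19) + (-6)·(3) = -56
40·t² + 112·t + 289 = 0  ⇒  m = (-56)² − 40·289 = -8424
m = -8424 < 0,  v_rel·d = -56 < 0  ⇒  outside

inside=no margin=-8424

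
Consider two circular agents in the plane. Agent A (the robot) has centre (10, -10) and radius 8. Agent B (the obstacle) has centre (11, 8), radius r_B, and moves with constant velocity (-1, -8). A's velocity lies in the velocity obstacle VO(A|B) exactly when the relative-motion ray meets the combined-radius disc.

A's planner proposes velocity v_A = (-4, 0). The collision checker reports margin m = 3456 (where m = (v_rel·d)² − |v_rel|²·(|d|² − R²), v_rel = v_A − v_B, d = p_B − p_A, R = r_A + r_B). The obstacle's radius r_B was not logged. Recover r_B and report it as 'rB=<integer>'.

m = 3456
d = (1, 18);  v_rel = (-3, 8),  |v_rel|² = 73
v_rel×d = (-3)·(18) − (8)·(1) = -62
since m = R²·73 − (-62)²:  R² = (3844 + 3456) / 73 = 100
R = √100 = 10  ⇒  r_B = 10 − 8 = 2

rB=2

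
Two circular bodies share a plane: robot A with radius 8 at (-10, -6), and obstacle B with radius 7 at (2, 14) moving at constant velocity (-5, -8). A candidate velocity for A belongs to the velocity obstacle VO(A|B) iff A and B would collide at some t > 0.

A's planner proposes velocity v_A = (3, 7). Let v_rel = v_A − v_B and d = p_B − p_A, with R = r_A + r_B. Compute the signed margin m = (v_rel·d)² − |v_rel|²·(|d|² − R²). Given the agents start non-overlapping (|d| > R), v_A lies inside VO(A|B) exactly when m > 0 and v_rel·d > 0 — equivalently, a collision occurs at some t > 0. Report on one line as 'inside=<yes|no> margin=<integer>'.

d = (12, 20),  |d|² = 544;  R = 8+7 = 15,  c = 544−15² = 319
v_rel = (8, 15),  |v_rel|² = 289;  v_rel·d = (8)·(12) + (15)·(20) = 396
289·t² − 792·t + 319 = 0  ⇒  m = 396² − 289·319 = 64625
m = 64625 > 0,  v_rel·d = 396 > 0  ⇒  inside

inside=yes margin=64625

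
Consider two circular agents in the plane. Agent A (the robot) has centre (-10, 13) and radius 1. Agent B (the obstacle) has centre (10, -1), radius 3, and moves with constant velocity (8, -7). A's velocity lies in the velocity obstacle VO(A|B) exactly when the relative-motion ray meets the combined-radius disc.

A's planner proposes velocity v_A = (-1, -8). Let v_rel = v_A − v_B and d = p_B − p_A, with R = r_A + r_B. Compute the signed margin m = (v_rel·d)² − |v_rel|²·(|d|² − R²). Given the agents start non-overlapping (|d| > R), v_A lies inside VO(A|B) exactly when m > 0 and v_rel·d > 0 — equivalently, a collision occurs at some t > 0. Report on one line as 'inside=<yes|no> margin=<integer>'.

d = (20, -14),  |d|² = 596;  R = 1+3 = 4,  c = 596−4² = 580
v_rel = (-9, -1),  |v_rel|² = 82;  v_rel·d = (-9)·(20) + (-1)·(-14) = -166
82·t² + 332·t + 580 = 0  ⇒  m = (-166)² − 82·580 = -20004
m = -20004 < 0,  v_rel·d = -166 < 0  ⇒  outside

inside=no margin=-20004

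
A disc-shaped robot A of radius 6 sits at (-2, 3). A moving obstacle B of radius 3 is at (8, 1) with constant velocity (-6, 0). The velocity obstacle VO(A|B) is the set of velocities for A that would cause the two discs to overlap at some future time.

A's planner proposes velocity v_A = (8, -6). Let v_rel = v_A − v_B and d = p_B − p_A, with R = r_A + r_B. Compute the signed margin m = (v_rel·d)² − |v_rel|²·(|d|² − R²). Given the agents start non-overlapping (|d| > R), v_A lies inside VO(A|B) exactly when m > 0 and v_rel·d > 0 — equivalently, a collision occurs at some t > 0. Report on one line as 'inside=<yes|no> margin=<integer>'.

d = (10, -2),  |d|² = 104;  R = 6+3 = 9,  c = 104−9² = 23
v_rel = (14, -6),  |v_rel|² = 232;  v_rel·d = (14)·(10) + (-6)·(-2) = 152
232·t² − 304·t + 23 = 0  ⇒  m = 152² − 232·23 = 17768
m = 17768 > 0,  v_rel·d = 152 > 0  ⇒  inside

inside=yes margin=17768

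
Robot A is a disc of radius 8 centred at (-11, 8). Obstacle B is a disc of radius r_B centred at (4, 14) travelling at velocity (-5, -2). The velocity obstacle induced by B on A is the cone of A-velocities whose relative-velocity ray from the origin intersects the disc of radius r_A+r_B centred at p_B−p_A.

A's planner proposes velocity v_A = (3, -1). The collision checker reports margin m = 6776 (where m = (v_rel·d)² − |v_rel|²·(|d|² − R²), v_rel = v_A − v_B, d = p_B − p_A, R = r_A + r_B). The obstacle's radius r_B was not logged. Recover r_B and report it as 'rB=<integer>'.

m = 6776
d = (15, 6);  v_rel = (8, 1),  |v_rel|² = 65
v_rel×d = (8)·(6) − (1)·(15) = 33
since m = R²·65 − 33²:  R² = (1089 + 6776) / 65 = 121
R = √121 = 11  ⇒  r_B = 11 − 8 = 3

rB=3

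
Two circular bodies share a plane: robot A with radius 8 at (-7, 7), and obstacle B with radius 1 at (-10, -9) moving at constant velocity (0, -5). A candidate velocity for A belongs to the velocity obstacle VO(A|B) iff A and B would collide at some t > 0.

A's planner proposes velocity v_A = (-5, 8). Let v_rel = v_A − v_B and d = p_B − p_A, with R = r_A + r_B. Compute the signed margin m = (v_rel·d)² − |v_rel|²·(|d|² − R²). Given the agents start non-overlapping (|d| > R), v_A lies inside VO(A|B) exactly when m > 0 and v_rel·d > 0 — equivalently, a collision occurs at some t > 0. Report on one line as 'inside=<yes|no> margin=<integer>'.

d = (-3, -16),  |d|² = 265;  R = 8+1 = 9,  c = 265−9² = 184
v_rel = (-5, 13),  |v_rel|² = 194;  v_rel·d = (-5)·(-3) + (13)·(-16) = -193
194·t² + 386·t + 184 = 0  ⇒  m = (-193)² − 194·184 = 1553
m = 1553 > 0,  v_rel·d = -193 < 0  ⇒  outside

inside=no margin=1553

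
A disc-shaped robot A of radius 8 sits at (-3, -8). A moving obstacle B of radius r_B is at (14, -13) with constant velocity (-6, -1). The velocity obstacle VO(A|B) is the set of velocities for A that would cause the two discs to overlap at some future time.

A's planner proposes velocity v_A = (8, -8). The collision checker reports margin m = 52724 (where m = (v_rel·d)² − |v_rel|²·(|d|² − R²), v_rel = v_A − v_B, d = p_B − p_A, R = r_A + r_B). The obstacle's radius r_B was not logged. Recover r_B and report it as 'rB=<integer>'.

m = 52724
d = (17, -5);  v_rel = (14, -7),  |v_rel|² = 245
v_rel×d = (14)·(-5) − (-7)·(17) = 49
since m = R²·245 − 49²:  R² = (2401 + 52724) / 245 = 225
R = √225 = 15  ⇒  r_B = 15 − 8 = 7

rB=7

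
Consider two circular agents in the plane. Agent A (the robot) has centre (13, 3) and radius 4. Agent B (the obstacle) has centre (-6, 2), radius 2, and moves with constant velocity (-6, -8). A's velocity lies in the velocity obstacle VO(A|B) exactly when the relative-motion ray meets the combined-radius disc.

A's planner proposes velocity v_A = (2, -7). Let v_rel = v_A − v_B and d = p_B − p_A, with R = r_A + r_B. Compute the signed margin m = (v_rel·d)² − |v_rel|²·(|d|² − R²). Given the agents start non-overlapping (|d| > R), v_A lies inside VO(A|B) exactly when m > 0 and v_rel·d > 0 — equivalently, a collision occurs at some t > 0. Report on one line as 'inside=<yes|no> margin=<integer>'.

d = (-19, -1),  |d|² = 362;  R = 4+2 = 6,  c = 362−6² = 326
v_rel = (8, 1),  |v_rel|² = 65;  v_rel·d = (8)·(-19) + (1)·(-1) = -153
65·t² + 306·t + 326 = 0  ⇒  m = (-153)² − 65·326 = 2219
m = 2219 > 0,  v_rel·d = -153 < 0  ⇒  outside

inside=no margin=2219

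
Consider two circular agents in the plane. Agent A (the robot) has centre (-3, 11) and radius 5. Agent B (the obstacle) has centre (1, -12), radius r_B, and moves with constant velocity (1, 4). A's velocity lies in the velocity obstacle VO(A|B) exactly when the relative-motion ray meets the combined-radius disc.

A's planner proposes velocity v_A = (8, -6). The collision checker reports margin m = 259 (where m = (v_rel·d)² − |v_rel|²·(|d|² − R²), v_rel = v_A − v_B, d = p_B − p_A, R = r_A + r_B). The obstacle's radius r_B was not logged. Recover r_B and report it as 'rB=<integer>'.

m = 259
d = (4, -23);  v_rel = (7, -10),  |v_rel|² = 149
v_rel×d = (7)·(-23) − (-10)·(4) = -121
since m = R²·149 − (-121)²:  R² = (14641 + 259) / 149 = 100
R = √100 = 10  ⇒  r_B = 10 − 5 = 5

rB=5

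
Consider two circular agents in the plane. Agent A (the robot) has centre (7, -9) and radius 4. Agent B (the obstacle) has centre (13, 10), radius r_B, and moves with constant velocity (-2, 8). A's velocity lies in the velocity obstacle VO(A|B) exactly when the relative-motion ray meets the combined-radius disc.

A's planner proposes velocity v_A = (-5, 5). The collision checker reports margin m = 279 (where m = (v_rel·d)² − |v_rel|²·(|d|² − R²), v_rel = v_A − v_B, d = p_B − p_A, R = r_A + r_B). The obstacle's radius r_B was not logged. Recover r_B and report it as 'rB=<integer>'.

m = 279
d = (6, 19);  v_rel = (-3, -3),  |v_rel|² = 18
v_rel×d = (-3)·(19) − (-3)·(6) = -39
since m = R²·18 − (-39)²:  R² = (1521 + 279) / 18 = 100
R = √100 = 10  ⇒  r_B = 10 − 4 = 6

rB=6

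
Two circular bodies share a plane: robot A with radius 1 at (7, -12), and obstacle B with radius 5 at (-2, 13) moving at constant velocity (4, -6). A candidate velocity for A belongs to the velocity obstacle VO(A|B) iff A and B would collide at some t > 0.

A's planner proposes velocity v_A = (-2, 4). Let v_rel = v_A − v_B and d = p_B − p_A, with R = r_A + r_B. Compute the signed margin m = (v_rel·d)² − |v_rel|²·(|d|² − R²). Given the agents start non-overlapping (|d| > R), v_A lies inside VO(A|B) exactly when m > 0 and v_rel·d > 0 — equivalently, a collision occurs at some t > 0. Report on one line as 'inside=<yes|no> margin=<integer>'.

d = (-9, 25),  |d|² = 706;  R = 1+5 = 6,  c = 706−6² = 670
v_rel = (-6, 10),  |v_rel|² = 136;  v_rel·d = (-6)·(-9) + (10)·(25) = 304
136·t² − 608·t + 670 = 0  ⇒  m = 304² − 136·670 = 1296
m = 1296 > 0,  v_rel·d = 304 > 0  ⇒  inside

inside=yes margin=1296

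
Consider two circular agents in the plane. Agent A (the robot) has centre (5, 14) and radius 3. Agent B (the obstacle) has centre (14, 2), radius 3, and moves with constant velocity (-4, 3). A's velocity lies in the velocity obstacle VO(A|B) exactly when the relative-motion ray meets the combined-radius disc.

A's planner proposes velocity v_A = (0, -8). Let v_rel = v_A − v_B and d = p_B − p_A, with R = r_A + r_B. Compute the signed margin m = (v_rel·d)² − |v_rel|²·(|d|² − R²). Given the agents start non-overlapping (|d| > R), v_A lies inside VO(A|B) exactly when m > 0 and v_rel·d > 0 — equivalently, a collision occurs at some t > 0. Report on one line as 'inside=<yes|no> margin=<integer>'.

d = (9, -12),  |d|² = 225;  R = 3+3 = 6,  c = 225−6² = 189
v_rel = (4, -11),  |v_rel|² = 137;  v_rel·d = (4)·(9) + (-11)·(-12) = 168
137·t² − 336·t + 189 = 0  ⇒  m = 168² − 137·189 = 2331
m = 2331 > 0,  v_rel·d = 168 > 0  ⇒  inside

inside=yes margin=2331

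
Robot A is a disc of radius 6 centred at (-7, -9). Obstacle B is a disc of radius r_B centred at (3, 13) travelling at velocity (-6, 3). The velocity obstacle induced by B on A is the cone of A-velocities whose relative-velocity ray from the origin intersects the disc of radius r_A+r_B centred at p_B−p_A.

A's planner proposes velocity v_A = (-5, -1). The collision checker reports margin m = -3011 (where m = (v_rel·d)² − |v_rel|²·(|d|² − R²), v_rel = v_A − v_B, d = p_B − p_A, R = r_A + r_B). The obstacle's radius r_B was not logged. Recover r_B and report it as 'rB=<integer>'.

m = -3011
d = (10, 22);  v_rel = (1, -4),  |v_rel|² = 17
v_rel×d = (1)·(22) − (-4)·(10) = 62
since m = R²·17 − 62²:  R² = (3844 + -3011) / 17 = 49
R = √49 = 7  ⇒  r_B = 7 − 6 = 1

rB=1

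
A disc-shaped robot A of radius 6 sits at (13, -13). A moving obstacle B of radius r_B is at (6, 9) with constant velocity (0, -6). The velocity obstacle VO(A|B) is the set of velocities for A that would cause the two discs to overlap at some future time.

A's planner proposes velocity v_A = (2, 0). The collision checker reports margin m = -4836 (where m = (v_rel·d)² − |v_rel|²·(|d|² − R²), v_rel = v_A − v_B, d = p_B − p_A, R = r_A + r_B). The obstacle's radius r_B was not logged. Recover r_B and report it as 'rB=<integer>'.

m = -4836
d = (-7, 22);  v_rel = (2, 6),  |v_rel|² = 40
v_rel×d = (2)·(22) − (6)·(-7) = 86
since m = R²·40 − 86²:  R² = (7396 + -4836) / 40 = 64
R = √64 = 8  ⇒  r_B = 8 − 6 = 2

rB=2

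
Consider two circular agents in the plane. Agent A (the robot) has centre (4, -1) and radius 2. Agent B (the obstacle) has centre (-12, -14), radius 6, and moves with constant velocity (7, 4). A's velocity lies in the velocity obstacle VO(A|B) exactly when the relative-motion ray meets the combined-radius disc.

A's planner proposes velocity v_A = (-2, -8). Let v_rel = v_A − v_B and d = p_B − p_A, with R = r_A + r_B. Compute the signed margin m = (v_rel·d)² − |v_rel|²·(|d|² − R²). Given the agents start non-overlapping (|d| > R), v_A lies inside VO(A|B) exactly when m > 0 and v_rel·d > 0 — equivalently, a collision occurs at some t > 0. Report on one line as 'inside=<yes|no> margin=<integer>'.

d = (-16, -13),  |d|² = 425;  R = 2+6 = 8,  c = 425−8² = 361
v_rel = (-9, -12),  |v_rel|² = 225;  v_rel·d = (-9)·(-16) + (-12)·(-13) = 300
225·t² − 600·t + 361 = 0  ⇒  m = 300² − 225·361 = 8775
m = 8775 > 0,  v_rel·d = 300 > 0  ⇒  inside

inside=yes margin=8775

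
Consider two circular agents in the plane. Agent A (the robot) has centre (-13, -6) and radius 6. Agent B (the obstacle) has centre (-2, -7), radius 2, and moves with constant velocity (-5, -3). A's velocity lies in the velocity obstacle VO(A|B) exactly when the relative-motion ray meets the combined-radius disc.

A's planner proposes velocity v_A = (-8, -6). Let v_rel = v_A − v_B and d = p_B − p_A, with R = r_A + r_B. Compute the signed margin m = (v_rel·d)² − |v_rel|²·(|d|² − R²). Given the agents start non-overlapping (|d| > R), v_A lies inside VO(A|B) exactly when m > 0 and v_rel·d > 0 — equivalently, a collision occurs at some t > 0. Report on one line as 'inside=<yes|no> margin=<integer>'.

d = (11, -1),  |d|² = 122;  R = 6+2 = 8,  c = 122−8² = 58
v_rel = (-3, -3),  |v_rel|² = 18;  v_rel·d = (-3)·(11) + (-3)·(-1) = -30
18·t² + 60·t + 58 = 0  ⇒  m = (-30)² − 18·58 = -144
m = -144 < 0,  v_rel·d = -30 < 0  ⇒  outside

inside=no margin=-144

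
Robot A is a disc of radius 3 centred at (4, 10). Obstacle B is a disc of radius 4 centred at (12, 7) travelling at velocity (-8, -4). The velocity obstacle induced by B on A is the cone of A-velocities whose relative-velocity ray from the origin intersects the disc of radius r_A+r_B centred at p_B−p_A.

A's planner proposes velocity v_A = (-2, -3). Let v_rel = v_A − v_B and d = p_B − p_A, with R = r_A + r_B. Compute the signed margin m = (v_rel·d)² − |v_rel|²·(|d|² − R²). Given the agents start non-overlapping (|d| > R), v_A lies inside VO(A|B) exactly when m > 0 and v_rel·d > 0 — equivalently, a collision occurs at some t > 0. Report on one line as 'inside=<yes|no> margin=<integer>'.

d = (8, -3),  |d|² = 73;  R = 3+4 = 7,  c = 73−7² = 24
v_rel = (6, 1),  |v_rel|² = 37;  v_rel·d = (6)·(8) + (1)·(-3) = 45
37·t² − 90·t + 24 = 0  ⇒  m = 45² − 37·24 = 1137
m = 1137 > 0,  v_rel·d = 45 > 0  ⇒  inside

inside=yes margin=1137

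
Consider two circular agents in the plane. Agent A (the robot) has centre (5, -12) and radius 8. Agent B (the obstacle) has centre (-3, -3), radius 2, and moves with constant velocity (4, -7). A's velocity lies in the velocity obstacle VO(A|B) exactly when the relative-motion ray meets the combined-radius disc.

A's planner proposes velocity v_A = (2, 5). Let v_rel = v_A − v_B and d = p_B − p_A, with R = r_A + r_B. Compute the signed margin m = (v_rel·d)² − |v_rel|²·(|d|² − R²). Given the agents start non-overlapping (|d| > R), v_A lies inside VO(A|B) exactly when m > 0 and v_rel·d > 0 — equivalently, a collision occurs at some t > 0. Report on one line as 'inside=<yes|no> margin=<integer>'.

d = (-8, 9),  |d|² = 145;  R = 8+2 = 10,  c = 145−10² = 45
v_rel = (-2, 12),  |v_rel|² = 148;  v_rel·d = (-2)·(-8) + (12)·(9) = 124
148·t² − 248·t + 45 = 0  ⇒  m = 124² − 148·45 = 8716
m = 8716 > 0,  v_rel·d = 124 > 0  ⇒  inside

inside=yes margin=8716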